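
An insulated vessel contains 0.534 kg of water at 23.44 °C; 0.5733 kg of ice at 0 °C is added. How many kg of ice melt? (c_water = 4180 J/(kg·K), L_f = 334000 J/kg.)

m_melted ≈ 0.157 kg

Heat available from the water dropping to 0 °C: 0.534·4180·23.44 = 52321 J.
To melt every bit of ice: 0.5733·334000 = 191482 J.
Since 52321 < 191482 J, not all the ice melts; equilibrium is at 0 °C.
m_melt = 52321 / L_f = 0.1566 kg.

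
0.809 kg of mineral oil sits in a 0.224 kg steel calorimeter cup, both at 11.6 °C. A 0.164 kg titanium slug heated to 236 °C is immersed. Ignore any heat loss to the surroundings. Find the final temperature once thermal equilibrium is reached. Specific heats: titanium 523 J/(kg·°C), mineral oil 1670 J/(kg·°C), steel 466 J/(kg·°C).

Energy conservation, ΣQ = 0:
0.164·523·(T − 236) + 0.809·1670·(T − 11.6) + 0.224·466·(T − 11.6) = 0
1541.2 T = 37125
T ≈ 24.09 °C

T_f ≈ 24.1 °C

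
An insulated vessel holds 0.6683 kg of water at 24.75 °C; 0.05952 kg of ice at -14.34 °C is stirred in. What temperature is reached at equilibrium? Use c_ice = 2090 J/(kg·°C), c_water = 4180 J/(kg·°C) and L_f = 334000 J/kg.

Heat gained plus heat lost sum to zero:
warm ice to 0 °C: 0.05952·2090·(0 − (-14.34)) = 1783.9; fusion: m_ice L_f = 0.05952·334000 = 19880; warm the meltwater: 248.79 T; water: 2793.5(T − 24.75)
3042.3 T = 69139 − 21664 = 47475
T ≈ 15.61 °C — above 0 °C, consistent with complete melting.

T_f ≈ 15.6 °C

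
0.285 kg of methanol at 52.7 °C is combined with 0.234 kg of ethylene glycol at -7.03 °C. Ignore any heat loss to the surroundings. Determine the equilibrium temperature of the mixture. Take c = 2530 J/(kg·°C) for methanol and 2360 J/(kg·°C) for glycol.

Conservation of energy gives ΣQ = 0:
0.285*2530*(T − 52.7) + 0.234*2360*(T − (-7.03)) = 0
721.05(T − 52.7) + 552.24(T − (-7.03)) = 0
1273.3 T = 34117
T = 34117 / 1273.3 = 26.8 °C

T_f ≈ 26.8 °C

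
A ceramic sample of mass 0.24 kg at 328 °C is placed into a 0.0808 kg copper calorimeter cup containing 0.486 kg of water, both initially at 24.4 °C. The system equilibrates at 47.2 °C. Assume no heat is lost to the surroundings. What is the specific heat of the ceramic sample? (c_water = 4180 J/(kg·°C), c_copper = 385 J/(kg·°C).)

Heat gained plus heat lost sum to zero:
0.24×c×(47.2 − 328) + 0.486×4180×(47.2 − 24.4) + 0.0808×385×(47.2 − 24.4) = 0
-67.39 c = -47027
c = -47027/-67.39 ≈ 697.8 J/(kg·°C)

c ≈ 698 J/(kg·°C)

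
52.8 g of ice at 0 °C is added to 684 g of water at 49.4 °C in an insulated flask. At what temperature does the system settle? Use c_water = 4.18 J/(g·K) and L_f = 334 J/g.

T_f ≈ 40.1 °C

Energy balance with sensible and latent terms:
latent heat to melt: 52.8·334 = 17635
  meltwater 0→T: 52.8·4.18·T = 220.7 T
  water: 2859.1(T − 49.4)
3079.8 T = 141241 − 17635 = 123605
T ≈ 40.13 °C (positive, so assuming full melt was valid).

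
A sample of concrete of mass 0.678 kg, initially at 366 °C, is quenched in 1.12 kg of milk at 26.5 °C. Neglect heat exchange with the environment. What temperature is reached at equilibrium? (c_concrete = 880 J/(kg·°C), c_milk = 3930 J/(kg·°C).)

T_f ≈ 67.0 °C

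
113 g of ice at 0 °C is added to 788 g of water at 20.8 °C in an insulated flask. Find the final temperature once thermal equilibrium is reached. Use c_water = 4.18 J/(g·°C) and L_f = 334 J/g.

Heat gained plus heat lost sum to zero:
latent heat to melt: 113×334 = 37742
  warm the meltwater: 472.34 T
  water: 3293.8(T − 20.8)
3766.2 T = 68512 − 37742 = 30770
T ≈ 8.17 °C. Since T > 0 °C, the all-ice-melts assumption holds.

T_f ≈ 8.2 °C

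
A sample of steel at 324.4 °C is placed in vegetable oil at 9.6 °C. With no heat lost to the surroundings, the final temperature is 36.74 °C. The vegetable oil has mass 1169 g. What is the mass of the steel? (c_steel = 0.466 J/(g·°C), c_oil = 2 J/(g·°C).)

Heat lost by the steel = heat gained by the oil:
m·0.466·(324.4 − 36.74) = 1169·2·(36.74 − 9.6)
134.05 m = 63453  ⇒  m ≈ 473.4 g

m ≈ 473 g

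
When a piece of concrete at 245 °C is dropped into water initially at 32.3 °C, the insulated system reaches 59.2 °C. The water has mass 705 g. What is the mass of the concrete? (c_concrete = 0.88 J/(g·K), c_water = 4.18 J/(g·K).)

m ≈ 485 g

Heat lost by the concrete = heat gained by the water:
m×0.88×(245 − 59.2) = 705×4.18×(59.2 − 32.3)
163.5 m = 79272  ⇒  m ≈ 484.8 g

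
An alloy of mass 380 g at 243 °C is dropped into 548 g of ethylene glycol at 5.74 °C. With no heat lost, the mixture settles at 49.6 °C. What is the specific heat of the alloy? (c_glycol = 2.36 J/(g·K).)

c ≈ 0.772 J/(g·K)

Setting the total heat transfer to zero:
380·c·(49.6 − 243) + 548·2.36·(49.6 − 5.74) = 0
-73492 c = -56723
c = -56723/-73492 ≈ 0.7718 J/(g·K)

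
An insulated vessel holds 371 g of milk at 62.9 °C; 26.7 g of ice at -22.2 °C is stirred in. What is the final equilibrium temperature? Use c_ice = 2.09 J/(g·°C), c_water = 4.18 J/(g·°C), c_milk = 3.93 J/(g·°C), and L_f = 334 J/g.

T_f ≈ 52.0 °C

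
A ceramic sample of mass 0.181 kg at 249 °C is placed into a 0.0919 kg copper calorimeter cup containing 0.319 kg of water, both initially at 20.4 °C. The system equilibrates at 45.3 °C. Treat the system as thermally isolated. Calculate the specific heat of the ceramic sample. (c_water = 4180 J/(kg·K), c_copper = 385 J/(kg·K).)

c ≈ 924 J/(kg·K)

Setting the total heat transfer to zero:
0.181×c×(45.3 − 249) + 0.319×4180×(45.3 − 20.4) + 0.0919×385×(45.3 − 20.4) = 0
-36.87 c = -34083
c = -34083/-36.87 ≈ 924.4 J/(kg·K)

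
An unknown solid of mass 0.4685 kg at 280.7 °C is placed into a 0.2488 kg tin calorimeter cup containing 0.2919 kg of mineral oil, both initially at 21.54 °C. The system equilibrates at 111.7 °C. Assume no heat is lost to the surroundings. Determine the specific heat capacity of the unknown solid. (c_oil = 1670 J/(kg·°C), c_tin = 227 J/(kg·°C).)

c ≈ 619 J/(kg·°C)

Setting the total heat transfer to zero:
0.4685×c×(111.7 − 280.7) + 0.2919×1670×(111.7 − 21.54) + 0.2488×227×(111.7 − 21.54) = 0
-79.18 c = -49043
c = -49043/-79.18 ≈ 619.4 J/(kg·°C)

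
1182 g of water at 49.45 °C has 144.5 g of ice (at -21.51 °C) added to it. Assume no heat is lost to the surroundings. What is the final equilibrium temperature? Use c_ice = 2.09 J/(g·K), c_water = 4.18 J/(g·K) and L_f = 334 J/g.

Taking heat into each body as positive, Σ m c ΔT = 0:
warm ice to 0 °C: 144.5·2.09·(0 − (-21.51)) = 6496.1
  latent heat to melt: 144.5·334 = 48263
  warm the meltwater: 604.01 T
  water cools: 1182·4.18·(T − 49.45) = 4940.8(T − 49.45)
5544.8 T = 244321 − 54759 = 189561
T ≈ 34.19 °C. Since T > 0 °C, the all-ice-melts assumption holds.

T_f ≈ 34.2 °C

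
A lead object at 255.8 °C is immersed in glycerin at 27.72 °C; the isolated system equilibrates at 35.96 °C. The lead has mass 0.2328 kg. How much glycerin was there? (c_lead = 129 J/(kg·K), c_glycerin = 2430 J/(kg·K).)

|Q_lead| = |Q_glycerin|:
0.2328×129×(255.8 − 35.96) = m×2430×(35.96 − 27.72)
20023 m = 6602.1  ⇒  m ≈ 0.3297 kg

m ≈ 0.33 kg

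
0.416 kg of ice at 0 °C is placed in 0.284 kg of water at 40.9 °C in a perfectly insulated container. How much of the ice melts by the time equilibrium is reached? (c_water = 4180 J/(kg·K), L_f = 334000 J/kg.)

m_melted ≈ 0.145 kg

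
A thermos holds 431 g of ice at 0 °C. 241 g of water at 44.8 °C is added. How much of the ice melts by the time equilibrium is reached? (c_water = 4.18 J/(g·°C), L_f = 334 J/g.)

m_melted ≈ 135 g

Water can give up m c ΔT = 241·4.18·44.8 = 45131 J before reaching 0 °C.
Melting all 431 g of ice would need 431·334 = 143954 J.
45131 J < 143954 J, so only part of the ice melts and the system sits at 0 °C.
m_melt = 45131 / L_f = 135.1 g.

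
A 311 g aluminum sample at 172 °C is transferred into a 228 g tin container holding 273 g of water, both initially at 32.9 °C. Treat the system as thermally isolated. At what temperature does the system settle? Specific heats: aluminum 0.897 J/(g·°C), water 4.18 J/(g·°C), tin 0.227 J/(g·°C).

T_f ≈ 59.3 °C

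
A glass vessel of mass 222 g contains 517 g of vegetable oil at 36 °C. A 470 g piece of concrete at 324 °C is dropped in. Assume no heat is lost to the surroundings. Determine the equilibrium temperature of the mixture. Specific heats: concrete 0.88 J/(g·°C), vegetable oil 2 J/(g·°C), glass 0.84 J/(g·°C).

T_f ≈ 108.9 °C

Conservation of energy gives ΣQ = 0:
470·0.88·(T − 324) + 517·2·(T − 36) + 222·0.84·(T − 36) = 0
(413.6 + 1034 + 186.48) T = 413.6·324 + 1034·36 + 186.48·36
T = 177944/1634.1 ≈ 108.90 °C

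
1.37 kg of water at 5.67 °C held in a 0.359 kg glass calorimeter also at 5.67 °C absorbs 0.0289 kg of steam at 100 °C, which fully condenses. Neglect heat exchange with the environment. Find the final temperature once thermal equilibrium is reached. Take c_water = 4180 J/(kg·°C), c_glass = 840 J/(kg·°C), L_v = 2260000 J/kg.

Heat gained plus heat lost sum to zero:
condense steam: −0.0289×2260000 = −65314; condensate cools 100→T: 0.0289×4180×(T − 100) = 120.8(T − 100); original water: 5726.6(T − 5.67); glass cup: 0.359×840×(T − 5.67) = 301.56(T − 5.67)
6149 T = 65314 + 12080 + 34180 = 111574
T ≈ 18.15 °C (< 100 °C, so full condensation is consistent).

T_f ≈ 18.1 °C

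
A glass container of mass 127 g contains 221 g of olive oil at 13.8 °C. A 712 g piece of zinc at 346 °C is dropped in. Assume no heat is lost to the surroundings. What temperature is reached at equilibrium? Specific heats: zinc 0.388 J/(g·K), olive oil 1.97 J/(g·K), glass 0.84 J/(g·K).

T_f ≈ 125.9 °C

Conservation of energy gives ΣQ = 0:
712*0.388*(T − 346) + 221*1.97*(T − 13.8) + 127*0.84*(T − 13.8) = 0
(276.26 + 435.37 + 106.68) T = 276.26*346 + 435.37*13.8 + 106.68*13.8
T = 103065/818.31 ≈ 125.95 °C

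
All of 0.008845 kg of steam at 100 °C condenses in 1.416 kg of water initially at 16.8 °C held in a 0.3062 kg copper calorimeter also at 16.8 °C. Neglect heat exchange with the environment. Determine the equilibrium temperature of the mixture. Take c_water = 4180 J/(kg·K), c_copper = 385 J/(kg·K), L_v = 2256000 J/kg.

T_f ≈ 20.6 °C

Net heat exchanged in the isolated system is zero:
latent heat released on condensation: 0.008845·2256000 = 19954; condensate cools 100→T: 0.008845·4180·(T − 100) = 36.97(T − 100); original water: 5918.9(T − 16.8); copper cup: 0.3062·385·(T − 16.8) = 117.89(T − 16.8)
6073.7 T = 19954 + 3697.2 + 101418 = 125069
T ≈ 20.59 °C — below 100 °C, confirming all the steam condensed.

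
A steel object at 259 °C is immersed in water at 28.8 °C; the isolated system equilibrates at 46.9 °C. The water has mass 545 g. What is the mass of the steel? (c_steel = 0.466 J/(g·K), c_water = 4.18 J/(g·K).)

Heat lost by the steel = heat gained by the water:
m×0.466×(259 − 46.9) = 545×4.18×(46.9 − 28.8)
98.84 m = 41234  ⇒  m ≈ 417.2 g

m ≈ 417 g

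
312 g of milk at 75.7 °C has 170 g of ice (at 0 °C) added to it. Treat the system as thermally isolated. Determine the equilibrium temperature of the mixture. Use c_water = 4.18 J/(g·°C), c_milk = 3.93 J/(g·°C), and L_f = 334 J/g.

T_f ≈ 18.6 °C

Sum of m c ΔT and latent-heat terms is zero:
melt ice: 170·334 = 56780
  meltwater 0→T: 170·4.18·T = 710.6 T
  milk cools: 312·3.93·(T − 75.7) = 1226.2(T − 75.7)
1936.8 T = 92820 − 56780 = 36040
T ≈ 18.61 °C. Since T > 0 °C, the all-ice-melts assumption holds.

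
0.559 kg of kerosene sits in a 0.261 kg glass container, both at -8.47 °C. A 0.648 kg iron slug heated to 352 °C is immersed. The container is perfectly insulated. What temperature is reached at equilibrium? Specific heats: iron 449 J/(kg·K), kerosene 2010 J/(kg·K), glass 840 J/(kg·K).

T_f ≈ 55.7 °C

Conservation of energy gives ΣQ = 0:
0.648·449·(T − 352) + 0.559·2010·(T − (-8.47)) + 0.261·840·(T − (-8.47)) = 0
290.95(T − 352) + 1123.6(T − (-8.47)) + 219.24(T − (-8.47)) = 0
1633.8 T = 91041
T = 91041 / 1633.8 = 55.7 °C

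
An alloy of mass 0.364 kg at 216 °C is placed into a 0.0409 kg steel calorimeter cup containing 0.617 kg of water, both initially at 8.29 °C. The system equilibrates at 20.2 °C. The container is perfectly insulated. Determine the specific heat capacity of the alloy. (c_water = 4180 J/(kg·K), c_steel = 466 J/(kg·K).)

Heat gained plus heat lost sum to zero:
0.364·c·(20.2 − 216) + 0.617·4180·(20.2 − 8.29) + 0.0409·466·(20.2 − 8.29) = 0
-71.27 c = -30944
c = -30944/-71.27 ≈ 434.2 J/(kg·K)

c ≈ 434 J/(kg·K)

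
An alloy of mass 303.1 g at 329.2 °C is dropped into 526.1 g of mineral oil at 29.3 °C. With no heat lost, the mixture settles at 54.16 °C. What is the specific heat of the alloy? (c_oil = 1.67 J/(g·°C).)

Energy conservation, ΣQ = 0:
303.1·c·(54.16 − 329.2) + 526.1·1.67·(54.16 − 29.3) = 0
-83365 c = -21842
c = -21842/-83365 ≈ 0.262 J/(g·°C)

c ≈ 0.262 J/(g·°C)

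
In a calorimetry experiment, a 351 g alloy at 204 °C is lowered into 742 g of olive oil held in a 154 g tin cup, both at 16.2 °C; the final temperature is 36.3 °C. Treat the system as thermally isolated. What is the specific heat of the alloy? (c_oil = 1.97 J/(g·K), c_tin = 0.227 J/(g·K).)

c ≈ 0.511 J/(g·K)

Net heat exchanged in the isolated system is zero:
351·c·(36.3 − 204) + 742·1.97·(36.3 − 16.2) + 154·0.227·(36.3 − 16.2) = 0
-58863 c = -30084
c = -30084/-58863 ≈ 0.5111 J/(g·K)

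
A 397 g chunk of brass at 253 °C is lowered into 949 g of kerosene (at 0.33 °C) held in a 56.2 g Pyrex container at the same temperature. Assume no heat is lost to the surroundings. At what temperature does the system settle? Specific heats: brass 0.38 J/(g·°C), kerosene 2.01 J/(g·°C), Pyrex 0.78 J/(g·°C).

Taking heat into each body as positive, Σ m c ΔT = 0:
397·0.38·(T − 253) + 949·2.01·(T − 0.33) + 56.2·0.78·(T − 0.33) = 0
2102.2 T = 38812
T = 38812/2102.2 ≈ 18.46 °C

T_f ≈ 18.5 °C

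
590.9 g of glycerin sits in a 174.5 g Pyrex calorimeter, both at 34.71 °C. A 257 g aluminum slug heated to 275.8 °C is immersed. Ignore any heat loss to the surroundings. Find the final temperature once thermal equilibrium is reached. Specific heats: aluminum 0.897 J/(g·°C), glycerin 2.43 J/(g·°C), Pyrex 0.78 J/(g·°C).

T_f ≈ 65.5 °C

Net heat exchanged in the isolated system is zero:
257*0.897*(T − 275.8) + 590.9*2.43*(T − 34.71) + 174.5*0.78*(T − 34.71) = 0
230.53(T − 275.8) + 1435.9(T − 34.71) + 136.11(T − 34.71) = 0
(230.53 + 1435.9 + 136.11) T = 230.53*275.8 + 1435.9*34.71 + 136.11*34.71
T ≈ 65.54 °C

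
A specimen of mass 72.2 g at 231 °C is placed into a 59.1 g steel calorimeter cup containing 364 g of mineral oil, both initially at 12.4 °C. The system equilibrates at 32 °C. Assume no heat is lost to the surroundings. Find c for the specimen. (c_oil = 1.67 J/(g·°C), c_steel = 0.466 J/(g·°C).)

c ≈ 0.867 J/(g·°C)

Setting the total heat transfer to zero:
72.2·c·(32 − 231) + 364·1.67·(32 − 12.4) + 59.1·0.466·(32 − 12.4) = 0
-14368 c = -12454
c = -12454/-14368 ≈ 0.8668 J/(g·°C)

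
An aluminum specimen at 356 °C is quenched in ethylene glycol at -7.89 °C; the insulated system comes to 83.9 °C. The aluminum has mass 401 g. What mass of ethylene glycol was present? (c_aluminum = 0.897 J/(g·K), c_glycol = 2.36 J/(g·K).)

Heat gained plus heat lost sum to zero:
401×0.897×(83.9 − 356) + m×2.36×(83.9 − (-7.89)) = 0
216.62 m = 97874
m = 97874/216.62 ≈ 451.8 g

m ≈ 452 g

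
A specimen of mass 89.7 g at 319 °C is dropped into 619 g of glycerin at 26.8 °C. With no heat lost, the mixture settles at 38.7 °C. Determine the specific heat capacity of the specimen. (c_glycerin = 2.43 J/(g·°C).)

Energy conservation, ΣQ = 0:
89.7·c·(38.7 − 319) + 619·2.43·(38.7 − 26.8) = 0
-25143 c = -17900
c = -17900/-25143 ≈ 0.7119 J/(g·°C)

c ≈ 0.712 J/(g·°C)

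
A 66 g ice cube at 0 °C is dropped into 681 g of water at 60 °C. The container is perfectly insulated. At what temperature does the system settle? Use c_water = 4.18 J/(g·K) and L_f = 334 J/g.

T_f ≈ 47.6 °C

Energy conservation, ΣQ = 0:
fusion: m_ice L_f = 66×334 = 22044
  meltwater 0→T: 66×4.18×T = 275.88 T
  water cools: 681×4.18×(T − 60) = 2846.6(T − 60)
3122.5 T = 170795 − 22044 = 148751
T ≈ 47.64 °C (positive, so assuming full melt was valid).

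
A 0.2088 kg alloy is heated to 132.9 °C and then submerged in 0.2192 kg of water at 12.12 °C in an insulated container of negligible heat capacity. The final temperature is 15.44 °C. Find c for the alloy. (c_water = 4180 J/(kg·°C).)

c ≈ 124 J/(kg·°C)

Taking heat into each body as positive, Σ m c ΔT = 0:
0.2088·c·(15.44 − 132.9) + 0.2192·4180·(15.44 − 12.12) = 0
-24.53 c = -3042
c = -3042/-24.53 ≈ 124 J/(kg·°C)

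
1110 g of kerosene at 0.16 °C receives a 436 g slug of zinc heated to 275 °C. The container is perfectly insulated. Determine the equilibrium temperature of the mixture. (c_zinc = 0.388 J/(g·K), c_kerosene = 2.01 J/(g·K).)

Setting the total heat transfer to zero:
436·0.388·(T − 275) + 1110·2.01·(T − 0.16) = 0
169.17(T − 275) + 2231.1(T − 0.16) = 0
(169.17 + 2231.1) T = 169.17·275 + 2231.1·0.16
T = 46878/2400.3 ≈ 19.53 °C

T_f ≈ 19.5 °C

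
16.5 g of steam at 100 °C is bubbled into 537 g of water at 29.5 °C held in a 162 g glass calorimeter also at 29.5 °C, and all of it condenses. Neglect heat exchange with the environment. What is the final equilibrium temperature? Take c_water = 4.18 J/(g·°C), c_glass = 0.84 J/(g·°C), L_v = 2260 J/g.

Taking heat into each body as positive, Σ m c ΔT = 0:
steam→water at 100 °C releases m L_v = 16.5·2260 = 37290
  condensed water 100 °C→T: 68.97(T − 100)
  original water: 2244.7(T − 29.5)
  cup: 136.08(T − 29.5)
2449.7 T = 37290 + 6897 + 70232 = 114419
T ≈ 46.71 °C — below 100 °C, confirming all the steam condensed.

T_f ≈ 46.7 °C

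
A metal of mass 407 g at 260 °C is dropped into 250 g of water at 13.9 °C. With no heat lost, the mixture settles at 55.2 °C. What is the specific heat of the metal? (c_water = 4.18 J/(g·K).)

Conservation of energy gives ΣQ = 0:
407·c·(55.2 − 260) + 250·4.18·(55.2 − 13.9) = 0
-83354 c = -43159
c = -43159/-83354 ≈ 0.5178 J/(g·K)

c ≈ 0.518 J/(g·K)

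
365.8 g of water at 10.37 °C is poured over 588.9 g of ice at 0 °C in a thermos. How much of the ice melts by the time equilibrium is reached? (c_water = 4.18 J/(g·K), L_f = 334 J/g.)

Cooling the water to 0 °C releases 365.8×4.18×10.37 = 15856 J.
To melt every bit of ice: 588.9×334 = 196693 J.
Since 15856 < 196693 J, not all the ice melts; equilibrium is at 0 °C.
Mass melted = 15856/334 ≈ 47.47 g.

m_melted ≈ 47.5 g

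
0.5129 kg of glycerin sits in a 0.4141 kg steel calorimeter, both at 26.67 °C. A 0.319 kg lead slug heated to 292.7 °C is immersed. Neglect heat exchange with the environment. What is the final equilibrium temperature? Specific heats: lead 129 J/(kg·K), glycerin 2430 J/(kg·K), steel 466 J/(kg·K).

T_f ≈ 34.1 °C

Taking heat into each body as positive, Σ m c ΔT = 0:
0.319·129·(T − 292.7) + 0.5129·2430·(T − 26.67) + 0.4141·466·(T − 26.67) = 0
41.15(T − 292.7) + 1246.3(T − 26.67) + 192.97(T − 26.67) = 0
(41.15 + 1246.3 + 192.97) T = 41.15·292.7 + 1246.3·26.67 + 192.97·26.67
T ≈ 34.06 °C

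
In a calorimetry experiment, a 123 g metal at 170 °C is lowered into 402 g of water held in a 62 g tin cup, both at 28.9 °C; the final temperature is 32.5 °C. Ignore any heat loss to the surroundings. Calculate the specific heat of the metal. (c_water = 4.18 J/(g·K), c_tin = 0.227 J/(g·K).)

Heat gained plus heat lost sum to zero:
123·c·(32.5 − 170) + 402·4.18·(32.5 − 28.9) + 62·0.227·(32.5 − 28.9) = 0
-16912 c = -6100
c = -6100/-16912 ≈ 0.3607 J/(g·K)

c ≈ 0.361 J/(g·K)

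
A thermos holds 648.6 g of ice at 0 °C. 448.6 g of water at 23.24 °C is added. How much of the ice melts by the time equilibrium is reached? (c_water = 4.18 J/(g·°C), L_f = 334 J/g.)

Cooling the water to 0 °C releases 448.6×4.18×23.24 = 43578 J.
Melting all 648.6 g of ice would need 648.6×334 = 216632 J.
Since 43578 < 216632 J, not all the ice melts; equilibrium is at 0 °C.
Mass melted = 43578/334 ≈ 130.5 g.

m_melted ≈ 130 g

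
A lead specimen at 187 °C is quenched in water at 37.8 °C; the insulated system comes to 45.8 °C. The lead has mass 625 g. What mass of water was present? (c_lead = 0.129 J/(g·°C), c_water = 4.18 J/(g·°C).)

m ≈ 340 g

Heat lost by the lead = heat gained by the water:
625×0.129×(187 − 45.8) = m×4.18×(45.8 − 37.8)
33.44 m = 11384  ⇒  m ≈ 340.4 g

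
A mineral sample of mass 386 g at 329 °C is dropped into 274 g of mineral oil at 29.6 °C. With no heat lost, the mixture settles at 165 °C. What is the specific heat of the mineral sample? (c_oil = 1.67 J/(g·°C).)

m_s c (T_s − T_f) = m_oil c_oil (T_f − T_0):
386·c·(329 − 165) = 274·1.67·(165 − 29.6)
63304 c = 61956  ⇒  c ≈ 0.9787 J/(g·°C)

c ≈ 0.979 J/(g·°C)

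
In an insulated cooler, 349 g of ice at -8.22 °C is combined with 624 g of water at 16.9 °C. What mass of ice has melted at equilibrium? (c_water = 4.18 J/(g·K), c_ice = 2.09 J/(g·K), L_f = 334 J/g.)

m_melted ≈ 114 g

Heat available from the water dropping to 0 °C: 624×4.18×16.9 = 44081 J.
Of that, 349×2.09×8.22 = 5995.8 J goes to bring the ice to 0 °C, leaving 38085 J.
Melting all 349 g of ice would need 349×334 = 116566 J.
That's not enough to melt it all — equilibrium is at 0 °C with ice remaining.
m_melt = 38085 / L_f = 114 g.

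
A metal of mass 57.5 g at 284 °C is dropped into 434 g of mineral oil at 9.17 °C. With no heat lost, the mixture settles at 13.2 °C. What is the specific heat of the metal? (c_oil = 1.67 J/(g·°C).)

c ≈ 0.188 J/(g·°C)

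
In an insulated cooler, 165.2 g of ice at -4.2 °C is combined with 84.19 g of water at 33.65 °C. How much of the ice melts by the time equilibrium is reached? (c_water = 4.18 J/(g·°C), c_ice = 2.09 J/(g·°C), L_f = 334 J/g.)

m_melted ≈ 31.1 g

Water can give up m c ΔT = 84.19×4.18×33.65 = 11842 J before reaching 0 °C.
Of that, 165.2×2.09×4.2 = 1450.1 J goes to bring the ice to 0 °C, leaving 10392 J.
Melting all 165.2 g of ice would need 165.2×334 = 55177 J.
That's not enough to melt it all — equilibrium is at 0 °C with ice remaining.
m_melted×334 = 10392  ⇒  m_melted ≈ 31.11 g.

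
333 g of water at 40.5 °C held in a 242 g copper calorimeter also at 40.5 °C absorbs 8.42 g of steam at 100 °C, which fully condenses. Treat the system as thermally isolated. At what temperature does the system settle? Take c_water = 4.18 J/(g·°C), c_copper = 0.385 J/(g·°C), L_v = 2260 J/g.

T_f ≈ 54.4 °C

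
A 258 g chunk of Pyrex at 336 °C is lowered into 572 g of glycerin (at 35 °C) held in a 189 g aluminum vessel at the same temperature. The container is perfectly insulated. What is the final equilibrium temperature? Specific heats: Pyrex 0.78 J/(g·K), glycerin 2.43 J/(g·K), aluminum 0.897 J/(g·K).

T_f ≈ 69.4 °C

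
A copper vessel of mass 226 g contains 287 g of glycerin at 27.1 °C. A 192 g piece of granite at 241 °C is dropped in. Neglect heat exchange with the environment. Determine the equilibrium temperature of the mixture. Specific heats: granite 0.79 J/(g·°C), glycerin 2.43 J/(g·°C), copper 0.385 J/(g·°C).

T_f ≈ 61.8 °C

Taking heat into each body as positive, Σ m c ΔT = 0:
192·0.79·(T − 241) + 287·2.43·(T − 27.1) + 226·0.385·(T − 27.1) = 0
151.68(T − 241) + 697.41(T − 27.1) + 87.01(T − 27.1) = 0
(151.68 + 697.41 + 87.01) T = 151.68·241 + 697.41·27.1 + 87.01·27.1
T ≈ 61.76 °C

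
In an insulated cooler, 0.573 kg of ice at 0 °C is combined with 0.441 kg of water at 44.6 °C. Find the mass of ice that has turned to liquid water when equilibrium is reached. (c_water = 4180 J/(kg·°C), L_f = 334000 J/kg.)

m_melted ≈ 0.246 kg

Cooling the water to 0 °C releases 0.441×4180×44.6 = 82215 J.
Fully melting the ice requires m_ice L_f = 0.573×334000 = 191382 J.
That's not enough to melt it all — equilibrium is at 0 °C with ice remaining.
Mass melted = 82215/334000 ≈ 0.2462 kg.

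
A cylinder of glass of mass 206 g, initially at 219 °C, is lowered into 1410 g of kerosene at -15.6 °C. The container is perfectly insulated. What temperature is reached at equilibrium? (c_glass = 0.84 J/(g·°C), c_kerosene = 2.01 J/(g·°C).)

Energy conservation, ΣQ = 0:
206·0.84·(T − 219) + 1410·2.01·(T − (-15.6)) = 0
173.04(T − 219) + 2834.1(T − (-15.6)) = 0
3007.1 T = -6316.2
T = -6316.2 / 3007.1 = -2.1 °C

T_f ≈ -2.1 °C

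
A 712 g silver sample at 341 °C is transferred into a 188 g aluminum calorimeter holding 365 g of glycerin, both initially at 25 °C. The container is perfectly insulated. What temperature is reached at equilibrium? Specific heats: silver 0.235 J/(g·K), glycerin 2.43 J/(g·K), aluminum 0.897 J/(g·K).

Energy conservation, ΣQ = 0:
712·0.235·(T − 341) + 365·2.43·(T − 25) + 188·0.897·(T − 25) = 0
1222.9 T = 83446
T = 83446 / 1222.9 = 68.2 °C

T_f ≈ 68.2 °C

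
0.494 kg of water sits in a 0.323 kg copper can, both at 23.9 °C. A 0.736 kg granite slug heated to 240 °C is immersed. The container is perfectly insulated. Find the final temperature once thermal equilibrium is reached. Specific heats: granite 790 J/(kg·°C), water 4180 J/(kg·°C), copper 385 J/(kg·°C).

T_f ≈ 69.2 °C

Setting the total heat transfer to zero:
0.736*790*(T − 240) + 0.494*4180*(T − 23.9) + 0.323*385*(T − 23.9) = 0
(581.44 + 2064.9 + 124.36) T = 581.44*240 + 2064.9*23.9 + 124.36*23.9
T = 191869/2770.7 ≈ 69.25 °C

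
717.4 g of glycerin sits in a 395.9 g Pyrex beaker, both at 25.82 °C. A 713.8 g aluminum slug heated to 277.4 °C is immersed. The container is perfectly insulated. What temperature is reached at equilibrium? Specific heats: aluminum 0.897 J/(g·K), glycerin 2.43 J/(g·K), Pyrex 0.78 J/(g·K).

T_f ≈ 85.6 °C

Energy conservation, ΣQ = 0:
713.8*0.897*(T − 277.4) + 717.4*2.43*(T − 25.82) + 395.9*0.78*(T − 25.82) = 0
(640.28 + 1743.3 + 308.8) T = 640.28*277.4 + 1743.3*25.82 + 308.8*25.82
T = 230598 / 2692.4 = 85.6 °C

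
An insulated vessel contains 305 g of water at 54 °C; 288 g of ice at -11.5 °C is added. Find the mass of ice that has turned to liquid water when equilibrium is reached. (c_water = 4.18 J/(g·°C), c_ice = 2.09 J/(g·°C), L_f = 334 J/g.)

Water can give up m c ΔT = 305×4.18×54 = 68845 J before reaching 0 °C.
Warming the ice to 0 °C takes 288×2.09×11.5 = 6922.1 J, leaving 61923 J for melting.
Melting all 288 g of ice would need 288×334 = 96192 J.
Since 61923 < 96192 J, not all the ice melts; equilibrium is at 0 °C.
Mass melted = 61923/334 ≈ 185.4 g.

m_melted ≈ 185 g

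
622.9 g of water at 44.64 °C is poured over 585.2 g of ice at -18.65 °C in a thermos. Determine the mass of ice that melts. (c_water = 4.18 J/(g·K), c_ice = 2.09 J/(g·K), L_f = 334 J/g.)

m_melted ≈ 280 g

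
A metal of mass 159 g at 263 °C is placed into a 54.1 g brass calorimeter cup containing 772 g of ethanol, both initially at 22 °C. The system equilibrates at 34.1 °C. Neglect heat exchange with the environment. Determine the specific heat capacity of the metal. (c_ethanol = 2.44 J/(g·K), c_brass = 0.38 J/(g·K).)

Setting the total heat transfer to zero:
159×c×(34.1 − 263) + 772×2.44×(34.1 − 22) + 54.1×0.38×(34.1 − 22) = 0
-36395 c = -23041
c = -23041/-36395 ≈ 0.6331 J/(g·K)

c ≈ 0.633 J/(g·K)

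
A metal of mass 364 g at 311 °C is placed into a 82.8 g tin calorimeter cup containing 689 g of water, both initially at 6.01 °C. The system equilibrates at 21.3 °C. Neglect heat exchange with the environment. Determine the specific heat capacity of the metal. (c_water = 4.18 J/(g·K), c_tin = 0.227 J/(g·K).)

c ≈ 0.42 J/(g·K)

Conservation of energy gives ΣQ = 0:
364·c·(21.3 − 311) + 689·4.18·(21.3 − 6.01) + 82.8·0.227·(21.3 − 6.01) = 0
-105451 c = -44323
c = -44323/-105451 ≈ 0.4203 J/(g·K)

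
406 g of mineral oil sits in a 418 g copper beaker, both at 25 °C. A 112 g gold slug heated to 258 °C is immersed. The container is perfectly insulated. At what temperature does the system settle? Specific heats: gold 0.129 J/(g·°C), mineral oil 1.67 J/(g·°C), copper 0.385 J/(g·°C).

T_f ≈ 28.9 °C

Setting the total heat transfer to zero:
112×0.129×(T − 258) + 406×1.67×(T − 25) + 418×0.385×(T − 25) = 0
14.45(T − 258) + 678.02(T − 25) + 160.93(T − 25) = 0
853.4 T = 24701
T = 24701 / 853.4 = 28.9 °C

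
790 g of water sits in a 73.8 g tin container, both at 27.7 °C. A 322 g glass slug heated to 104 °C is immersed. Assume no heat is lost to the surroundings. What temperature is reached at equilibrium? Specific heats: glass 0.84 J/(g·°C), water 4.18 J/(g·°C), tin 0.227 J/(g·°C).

T_f ≈ 33.4 °C

With ΣQ=0 the equilibrium temperature is the m·c-weighted mean:
T_f = (270.48*104 + 3302.2*27.7 + 16.75*27.7) / (270.48 + 3302.2 + 16.75)
    = 120065 / 3589.4 ≈ 33.45 °C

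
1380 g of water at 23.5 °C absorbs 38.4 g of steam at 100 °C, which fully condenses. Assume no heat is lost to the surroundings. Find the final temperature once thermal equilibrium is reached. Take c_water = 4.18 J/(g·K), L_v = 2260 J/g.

T_f ≈ 40.2 °C

Setting the total heat transfer to zero:
steam→water at 100 °C releases m L_v = 38.4·2260 = 86784
  condensed water 100 °C→T: 160.51(T − 100)
  water warms: 1380·4.18·(T − 23.5) = 5768.4(T − 23.5)
5928.9 T = 86784 + 16051 + 135557 = 238393
T ≈ 40.21 °C — below 100 °C, confirming all the steam condensed.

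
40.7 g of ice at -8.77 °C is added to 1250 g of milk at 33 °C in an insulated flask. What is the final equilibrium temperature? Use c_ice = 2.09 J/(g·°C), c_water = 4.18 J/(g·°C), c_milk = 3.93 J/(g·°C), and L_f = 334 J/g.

T_f ≈ 29.1 °C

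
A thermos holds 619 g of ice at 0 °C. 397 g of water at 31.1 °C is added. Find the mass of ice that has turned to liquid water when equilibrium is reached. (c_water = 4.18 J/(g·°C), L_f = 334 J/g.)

Cooling the water to 0 °C releases 397×4.18×31.1 = 51609 J.
Melting all 619 g of ice would need 619×334 = 206746 J.
51609 J < 206746 J, so only part of the ice melts and the system sits at 0 °C.
Mass melted = 51609/334 ≈ 154.5 g.

m_melted ≈ 155 g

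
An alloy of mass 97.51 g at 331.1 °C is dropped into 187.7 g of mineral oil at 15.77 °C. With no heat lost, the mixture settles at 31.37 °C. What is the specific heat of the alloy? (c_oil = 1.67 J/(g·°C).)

c ≈ 0.167 J/(g·°C)

Heat lost by the alloy = heat gained by the oil:
97.51×c×(331.1 − 31.37) = 187.7×1.67×(31.37 − 15.77)
29227 c = 4890  ⇒  c ≈ 0.1673 J/(g·°C)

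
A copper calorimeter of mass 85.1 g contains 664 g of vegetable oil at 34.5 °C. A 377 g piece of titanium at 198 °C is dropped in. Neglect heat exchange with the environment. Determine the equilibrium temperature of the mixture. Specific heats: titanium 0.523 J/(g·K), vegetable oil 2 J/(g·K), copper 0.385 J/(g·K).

T_f ≈ 55.2 °C

T_f = Σ m_i c_i T_i / Σ m_i c_i:
T_f = (197.17*198 + 1328*34.5 + 32.76*34.5) / (197.17 + 1328 + 32.76)
    = 85986 / 1557.9 ≈ 55.19 °C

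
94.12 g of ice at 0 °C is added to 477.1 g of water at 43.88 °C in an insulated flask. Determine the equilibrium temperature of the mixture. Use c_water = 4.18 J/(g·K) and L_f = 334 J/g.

Net heat exchanged in the isolated system is zero:
latent heat to melt: 94.12·334 = 31436
  warm the meltwater: 393.42 T
  water: 1994.3(T − 43.88)
2387.7 T = 87509 − 31436 = 56073
T ≈ 23.48 °C. Since T > 0 °C, the all-ice-melts assumption holds.

T_f ≈ 23.5 °C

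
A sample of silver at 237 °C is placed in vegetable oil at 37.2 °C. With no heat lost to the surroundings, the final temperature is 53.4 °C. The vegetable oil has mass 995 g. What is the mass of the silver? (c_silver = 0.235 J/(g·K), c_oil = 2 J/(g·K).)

|Q_silver| = |Q_oil|:
m·0.235·(237 − 53.4) = 995·2·(53.4 − 37.2)
43.15 m = 32238  ⇒  m ≈ 747.2 g

m ≈ 747 g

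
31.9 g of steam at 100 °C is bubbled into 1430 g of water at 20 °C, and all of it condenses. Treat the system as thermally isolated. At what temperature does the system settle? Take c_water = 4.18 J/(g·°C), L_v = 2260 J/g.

T_f ≈ 33.5 °C

Taking heat into each body as positive, Σ m c ΔT = 0:
latent heat released on condensation: 31.9·2260 = 72094; condensate cools 100→T: 31.9·4.18·(T − 100) = 133.34(T − 100); original water: 5977.4(T − 20)
6110.7 T = 72094 + 13334 + 119548 = 204976
T ≈ 33.54 °C — below 100 °C, confirming all the steam condensed.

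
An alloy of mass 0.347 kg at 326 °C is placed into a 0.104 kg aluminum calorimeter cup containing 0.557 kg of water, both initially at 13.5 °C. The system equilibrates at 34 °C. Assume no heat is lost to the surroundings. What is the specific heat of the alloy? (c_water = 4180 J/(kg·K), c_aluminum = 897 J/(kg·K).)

Heat gained plus heat lost sum to zero:
0.347×c×(34 − 326) + 0.557×4180×(34 − 13.5) + 0.104×897×(34 − 13.5) = 0
-101.32 c = -49642
c = -49642/-101.32 ≈ 489.9 J/(kg·K)

c ≈ 490 J/(kg·K)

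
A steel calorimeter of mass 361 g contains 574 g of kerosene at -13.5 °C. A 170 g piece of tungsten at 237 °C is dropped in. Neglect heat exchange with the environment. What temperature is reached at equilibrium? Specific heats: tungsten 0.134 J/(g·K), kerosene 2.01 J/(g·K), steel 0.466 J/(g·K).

Net heat exchanged in the isolated system is zero:
170×0.134×(T − 237) + 574×2.01×(T − (-13.5)) + 361×0.466×(T − (-13.5)) = 0
1344.7 T = -12448
T = -12448/1344.7 ≈ -9.26 °C

T_f ≈ -9.3 °C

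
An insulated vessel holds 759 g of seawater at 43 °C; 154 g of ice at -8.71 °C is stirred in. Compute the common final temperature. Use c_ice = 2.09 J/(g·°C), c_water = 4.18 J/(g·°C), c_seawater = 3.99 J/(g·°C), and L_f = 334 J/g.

T_f ≈ 20.7 °C

Let T be the final temperature. ΣQ_i = 0:
warm ice to 0 °C: 154×2.09×(0 − (-8.71)) = 2803.4
  fusion: m_ice L_f = 154×334 = 51436
  meltwater 0→T: 154×4.18×T = 643.72 T
  seawater: 3028.4(T − 43)
3672.1 T = 130222 − 54239 = 75982
T ≈ 20.69 °C — above 0 °C, consistent with complete melting.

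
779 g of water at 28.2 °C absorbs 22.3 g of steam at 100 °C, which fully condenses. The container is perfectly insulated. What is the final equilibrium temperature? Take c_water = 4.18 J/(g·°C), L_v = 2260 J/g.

T_f ≈ 45.2 °C

Setting the total heat transfer to zero:
condense steam: −22.3×2260 = −50398; condensate cools 100→T: 22.3×4.18×(T − 100) = 93.21(T − 100); original water: 3256.2(T − 28.2)
3349.4 T = 50398 + 9321.4 + 91825 = 151545
T ≈ 45.24 °C, under the boiling point, so the assumption holds.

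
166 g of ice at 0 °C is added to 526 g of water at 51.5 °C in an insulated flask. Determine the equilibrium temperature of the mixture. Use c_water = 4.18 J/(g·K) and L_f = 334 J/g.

T_f ≈ 20.0 °C

Taking heat into each body as positive, Σ m c ΔT = 0:
fusion: m_ice L_f = 166·334 = 55444
  meltwater 0→T: 166·4.18·T = 693.88 T
  water cools: 526·4.18·(T − 51.5) = 2198.7(T − 51.5)
2892.6 T = 113232 − 55444 = 57788
T ≈ 19.98 °C — above 0 °C, consistent with complete melting.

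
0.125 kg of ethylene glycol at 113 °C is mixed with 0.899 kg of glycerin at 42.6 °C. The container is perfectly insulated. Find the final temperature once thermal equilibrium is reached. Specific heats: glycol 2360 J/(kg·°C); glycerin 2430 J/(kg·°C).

T_f ≈ 51.0 °C

T_f is the heat-capacity-weighted average of the initial temperatures:
T_f = (295·113 + 2184.6·42.6) / (295 + 2184.6)
    = 126398 / 2479.6 ≈ 50.98 °C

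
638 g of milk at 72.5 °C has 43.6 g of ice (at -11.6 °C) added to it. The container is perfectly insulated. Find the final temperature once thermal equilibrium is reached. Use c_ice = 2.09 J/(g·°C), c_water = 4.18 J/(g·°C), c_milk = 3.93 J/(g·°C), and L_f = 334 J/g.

Sum of m c ΔT and latent-heat terms is zero:
warm ice to 0 °C: 43.6·2.09·(0 − (-11.6)) = 1057
  melt ice: 43.6·334 = 14562
  warm the meltwater: 182.25 T
  milk: 2507.3(T − 72.5)
2689.6 T = 181782 − 15619 = 166163
T ≈ 61.78 °C — above 0 °C, consistent with complete melting.

T_f ≈ 61.8 °C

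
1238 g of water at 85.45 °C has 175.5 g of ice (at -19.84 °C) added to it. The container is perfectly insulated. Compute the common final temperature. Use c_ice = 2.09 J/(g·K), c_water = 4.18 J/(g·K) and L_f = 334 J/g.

T_f ≈ 63.7 °C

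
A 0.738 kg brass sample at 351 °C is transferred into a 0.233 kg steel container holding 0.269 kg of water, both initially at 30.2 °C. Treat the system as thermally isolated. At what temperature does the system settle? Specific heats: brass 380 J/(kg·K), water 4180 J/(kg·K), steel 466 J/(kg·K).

T_f ≈ 89.6 °C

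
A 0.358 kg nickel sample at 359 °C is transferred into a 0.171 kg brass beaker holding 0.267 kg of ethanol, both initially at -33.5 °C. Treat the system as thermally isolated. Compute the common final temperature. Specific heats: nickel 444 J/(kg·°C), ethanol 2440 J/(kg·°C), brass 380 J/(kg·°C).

T_f ≈ 37.8 °C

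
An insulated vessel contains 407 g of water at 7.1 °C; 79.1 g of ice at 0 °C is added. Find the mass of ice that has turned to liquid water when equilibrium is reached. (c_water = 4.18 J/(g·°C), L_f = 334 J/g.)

m_melted ≈ 36.2 g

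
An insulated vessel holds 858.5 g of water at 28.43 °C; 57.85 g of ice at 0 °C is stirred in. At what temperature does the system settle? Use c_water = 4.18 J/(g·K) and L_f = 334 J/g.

Energy conservation, ΣQ = 0:
melt ice: 57.85×334 = 19322; warm the meltwater: 241.81 T; water: 3588.5(T − 28.43)
3830.3 T = 102022 − 19322 = 82700
T ≈ 21.59 °C. Since T > 0 °C, the all-ice-melts assumption holds.

T_f ≈ 21.6 °C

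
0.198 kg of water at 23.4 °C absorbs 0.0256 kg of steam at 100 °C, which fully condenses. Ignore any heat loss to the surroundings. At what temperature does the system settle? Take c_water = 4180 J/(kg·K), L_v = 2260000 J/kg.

T_f ≈ 94.1 °C

Energy conservation, ΣQ = 0:
latent heat released on condensation: 0.0256·2260000 = 57856
  condensate cools 100→T: 0.0256·4180·(T − 100) = 107.01(T − 100)
  water warms: 0.198·4180·(T − 23.4) = 827.64(T − 23.4)
934.65 T = 57856 + 10701 + 19367 = 87924
T ≈ 94.07 °C, under the boiling point, so the assumption holds.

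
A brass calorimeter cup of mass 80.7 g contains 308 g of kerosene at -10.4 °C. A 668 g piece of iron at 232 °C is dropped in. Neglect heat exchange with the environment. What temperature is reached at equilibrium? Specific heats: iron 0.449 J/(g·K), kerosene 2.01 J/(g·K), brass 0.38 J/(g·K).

Let T be the final temperature. ΣQ_i = 0:
668×0.449×(T − 232) + 308×2.01×(T − (-10.4)) + 80.7×0.38×(T − (-10.4)) = 0
299.93(T − 232) + 619.08(T − (-10.4)) + 30.67(T − (-10.4)) = 0
949.68 T = 62827
T ≈ 66.16 °C

T_f ≈ 66.2 °C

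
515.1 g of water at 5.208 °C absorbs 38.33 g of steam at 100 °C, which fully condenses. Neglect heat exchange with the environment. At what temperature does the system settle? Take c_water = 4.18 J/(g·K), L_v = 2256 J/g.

T_f ≈ 49.2 °C

Setting the total heat transfer to zero:
steam→water at 100 °C releases m L_v = 38.33·2256 = 86472; condensed water 100 °C→T: 160.22(T − 100); original water: 2153.1(T − 5.208)
2313.3 T = 86472 + 16022 + 11213 = 113708
T ≈ 49.15 °C, under the boiling point, so the assumption holds.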